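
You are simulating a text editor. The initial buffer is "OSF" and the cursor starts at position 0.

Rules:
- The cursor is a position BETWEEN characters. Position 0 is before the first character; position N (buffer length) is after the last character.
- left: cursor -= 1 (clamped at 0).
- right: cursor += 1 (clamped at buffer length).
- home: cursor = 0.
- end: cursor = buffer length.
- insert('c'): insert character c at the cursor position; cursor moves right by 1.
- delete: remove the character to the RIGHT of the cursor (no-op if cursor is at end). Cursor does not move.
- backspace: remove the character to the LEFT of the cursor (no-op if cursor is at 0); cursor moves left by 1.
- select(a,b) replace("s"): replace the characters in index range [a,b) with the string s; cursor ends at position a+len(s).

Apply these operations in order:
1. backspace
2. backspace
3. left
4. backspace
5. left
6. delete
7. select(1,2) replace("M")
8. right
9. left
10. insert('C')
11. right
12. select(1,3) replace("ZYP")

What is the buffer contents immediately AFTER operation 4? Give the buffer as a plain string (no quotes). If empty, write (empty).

Answer: OSF

Derivation:
After op 1 (backspace): buf='OSF' cursor=0
After op 2 (backspace): buf='OSF' cursor=0
After op 3 (left): buf='OSF' cursor=0
After op 4 (backspace): buf='OSF' cursor=0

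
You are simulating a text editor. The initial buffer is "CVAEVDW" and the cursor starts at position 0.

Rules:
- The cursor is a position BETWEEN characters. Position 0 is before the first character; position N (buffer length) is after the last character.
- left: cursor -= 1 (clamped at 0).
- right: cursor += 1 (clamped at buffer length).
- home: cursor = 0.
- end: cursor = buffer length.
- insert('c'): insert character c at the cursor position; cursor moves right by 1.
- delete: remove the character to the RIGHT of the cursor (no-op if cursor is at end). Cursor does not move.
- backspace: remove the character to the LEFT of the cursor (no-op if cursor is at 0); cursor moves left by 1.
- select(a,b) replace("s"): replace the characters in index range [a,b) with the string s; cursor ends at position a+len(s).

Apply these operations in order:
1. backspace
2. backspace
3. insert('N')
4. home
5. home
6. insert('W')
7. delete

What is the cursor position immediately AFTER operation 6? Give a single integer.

After op 1 (backspace): buf='CVAEVDW' cursor=0
After op 2 (backspace): buf='CVAEVDW' cursor=0
After op 3 (insert('N')): buf='NCVAEVDW' cursor=1
After op 4 (home): buf='NCVAEVDW' cursor=0
After op 5 (home): buf='NCVAEVDW' cursor=0
After op 6 (insert('W')): buf='WNCVAEVDW' cursor=1

Answer: 1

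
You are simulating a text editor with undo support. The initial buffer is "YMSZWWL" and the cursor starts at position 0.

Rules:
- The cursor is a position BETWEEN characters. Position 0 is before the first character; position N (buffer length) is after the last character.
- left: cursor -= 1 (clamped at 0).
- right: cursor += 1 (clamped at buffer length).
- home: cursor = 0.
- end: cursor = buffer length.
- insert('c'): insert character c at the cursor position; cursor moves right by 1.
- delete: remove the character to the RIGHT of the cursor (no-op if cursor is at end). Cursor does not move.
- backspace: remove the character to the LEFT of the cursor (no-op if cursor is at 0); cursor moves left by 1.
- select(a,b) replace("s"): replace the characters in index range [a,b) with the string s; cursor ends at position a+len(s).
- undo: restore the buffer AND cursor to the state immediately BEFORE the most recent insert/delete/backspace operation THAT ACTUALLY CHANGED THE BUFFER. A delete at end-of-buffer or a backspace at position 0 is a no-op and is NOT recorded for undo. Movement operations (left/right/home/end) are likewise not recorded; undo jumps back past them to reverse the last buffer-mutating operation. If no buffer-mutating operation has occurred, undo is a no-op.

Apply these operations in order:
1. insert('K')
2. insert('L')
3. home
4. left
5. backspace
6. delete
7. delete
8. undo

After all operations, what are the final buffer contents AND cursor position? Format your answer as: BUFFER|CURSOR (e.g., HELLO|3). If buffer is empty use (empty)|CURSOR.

After op 1 (insert('K')): buf='KYMSZWWL' cursor=1
After op 2 (insert('L')): buf='KLYMSZWWL' cursor=2
After op 3 (home): buf='KLYMSZWWL' cursor=0
After op 4 (left): buf='KLYMSZWWL' cursor=0
After op 5 (backspace): buf='KLYMSZWWL' cursor=0
After op 6 (delete): buf='LYMSZWWL' cursor=0
After op 7 (delete): buf='YMSZWWL' cursor=0
After op 8 (undo): buf='LYMSZWWL' cursor=0

Answer: LYMSZWWL|0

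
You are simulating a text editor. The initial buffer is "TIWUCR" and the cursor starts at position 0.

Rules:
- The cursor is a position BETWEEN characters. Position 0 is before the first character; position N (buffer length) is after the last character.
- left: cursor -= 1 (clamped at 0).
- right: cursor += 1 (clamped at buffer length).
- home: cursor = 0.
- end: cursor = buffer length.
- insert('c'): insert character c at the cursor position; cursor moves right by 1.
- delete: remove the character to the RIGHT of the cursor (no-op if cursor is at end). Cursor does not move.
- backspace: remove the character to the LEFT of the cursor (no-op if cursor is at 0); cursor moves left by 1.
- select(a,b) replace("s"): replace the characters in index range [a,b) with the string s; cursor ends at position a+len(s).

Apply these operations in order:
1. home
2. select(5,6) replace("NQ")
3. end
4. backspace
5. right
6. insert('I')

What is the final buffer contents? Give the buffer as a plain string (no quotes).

Answer: TIWUCNI

Derivation:
After op 1 (home): buf='TIWUCR' cursor=0
After op 2 (select(5,6) replace("NQ")): buf='TIWUCNQ' cursor=7
After op 3 (end): buf='TIWUCNQ' cursor=7
After op 4 (backspace): buf='TIWUCN' cursor=6
After op 5 (right): buf='TIWUCN' cursor=6
After op 6 (insert('I')): buf='TIWUCNI' cursor=7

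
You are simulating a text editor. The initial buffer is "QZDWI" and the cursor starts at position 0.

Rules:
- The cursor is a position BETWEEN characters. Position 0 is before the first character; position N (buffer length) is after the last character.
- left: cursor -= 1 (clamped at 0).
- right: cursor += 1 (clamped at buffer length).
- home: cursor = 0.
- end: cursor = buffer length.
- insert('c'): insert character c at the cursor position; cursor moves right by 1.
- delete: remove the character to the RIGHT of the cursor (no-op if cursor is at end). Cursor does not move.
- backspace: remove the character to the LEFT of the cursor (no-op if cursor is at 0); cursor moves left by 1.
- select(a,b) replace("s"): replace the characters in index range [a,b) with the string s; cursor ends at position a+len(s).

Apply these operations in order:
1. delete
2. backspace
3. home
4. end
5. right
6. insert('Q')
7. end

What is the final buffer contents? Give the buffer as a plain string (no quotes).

Answer: ZDWIQ

Derivation:
After op 1 (delete): buf='ZDWI' cursor=0
After op 2 (backspace): buf='ZDWI' cursor=0
After op 3 (home): buf='ZDWI' cursor=0
After op 4 (end): buf='ZDWI' cursor=4
After op 5 (right): buf='ZDWI' cursor=4
After op 6 (insert('Q')): buf='ZDWIQ' cursor=5
After op 7 (end): buf='ZDWIQ' cursor=5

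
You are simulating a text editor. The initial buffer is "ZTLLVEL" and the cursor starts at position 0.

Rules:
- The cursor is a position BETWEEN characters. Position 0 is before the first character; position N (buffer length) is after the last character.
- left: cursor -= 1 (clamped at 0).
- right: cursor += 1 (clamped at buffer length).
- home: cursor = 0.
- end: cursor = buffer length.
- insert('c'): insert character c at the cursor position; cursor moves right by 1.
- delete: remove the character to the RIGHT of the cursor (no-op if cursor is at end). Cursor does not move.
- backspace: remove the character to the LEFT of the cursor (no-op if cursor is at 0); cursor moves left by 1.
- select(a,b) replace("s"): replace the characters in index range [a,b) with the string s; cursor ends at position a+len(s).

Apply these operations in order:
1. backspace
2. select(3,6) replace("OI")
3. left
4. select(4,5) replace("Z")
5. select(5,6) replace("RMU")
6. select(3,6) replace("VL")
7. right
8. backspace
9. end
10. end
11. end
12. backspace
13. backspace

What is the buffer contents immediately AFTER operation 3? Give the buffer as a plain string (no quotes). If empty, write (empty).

After op 1 (backspace): buf='ZTLLVEL' cursor=0
After op 2 (select(3,6) replace("OI")): buf='ZTLOIL' cursor=5
After op 3 (left): buf='ZTLOIL' cursor=4

Answer: ZTLOIL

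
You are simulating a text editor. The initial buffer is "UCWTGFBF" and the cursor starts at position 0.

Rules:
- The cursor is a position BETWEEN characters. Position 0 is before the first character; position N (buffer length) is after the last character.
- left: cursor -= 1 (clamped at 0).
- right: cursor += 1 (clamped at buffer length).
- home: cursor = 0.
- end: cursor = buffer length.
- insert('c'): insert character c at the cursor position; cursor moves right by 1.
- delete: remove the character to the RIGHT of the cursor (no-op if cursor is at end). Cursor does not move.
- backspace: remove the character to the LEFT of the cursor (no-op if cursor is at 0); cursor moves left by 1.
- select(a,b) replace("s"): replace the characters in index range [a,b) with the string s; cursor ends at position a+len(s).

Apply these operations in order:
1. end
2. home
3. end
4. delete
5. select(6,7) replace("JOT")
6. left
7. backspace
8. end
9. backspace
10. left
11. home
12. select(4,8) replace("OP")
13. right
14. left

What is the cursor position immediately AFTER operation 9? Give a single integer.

After op 1 (end): buf='UCWTGFBF' cursor=8
After op 2 (home): buf='UCWTGFBF' cursor=0
After op 3 (end): buf='UCWTGFBF' cursor=8
After op 4 (delete): buf='UCWTGFBF' cursor=8
After op 5 (select(6,7) replace("JOT")): buf='UCWTGFJOTF' cursor=9
After op 6 (left): buf='UCWTGFJOTF' cursor=8
After op 7 (backspace): buf='UCWTGFJTF' cursor=7
After op 8 (end): buf='UCWTGFJTF' cursor=9
After op 9 (backspace): buf='UCWTGFJT' cursor=8

Answer: 8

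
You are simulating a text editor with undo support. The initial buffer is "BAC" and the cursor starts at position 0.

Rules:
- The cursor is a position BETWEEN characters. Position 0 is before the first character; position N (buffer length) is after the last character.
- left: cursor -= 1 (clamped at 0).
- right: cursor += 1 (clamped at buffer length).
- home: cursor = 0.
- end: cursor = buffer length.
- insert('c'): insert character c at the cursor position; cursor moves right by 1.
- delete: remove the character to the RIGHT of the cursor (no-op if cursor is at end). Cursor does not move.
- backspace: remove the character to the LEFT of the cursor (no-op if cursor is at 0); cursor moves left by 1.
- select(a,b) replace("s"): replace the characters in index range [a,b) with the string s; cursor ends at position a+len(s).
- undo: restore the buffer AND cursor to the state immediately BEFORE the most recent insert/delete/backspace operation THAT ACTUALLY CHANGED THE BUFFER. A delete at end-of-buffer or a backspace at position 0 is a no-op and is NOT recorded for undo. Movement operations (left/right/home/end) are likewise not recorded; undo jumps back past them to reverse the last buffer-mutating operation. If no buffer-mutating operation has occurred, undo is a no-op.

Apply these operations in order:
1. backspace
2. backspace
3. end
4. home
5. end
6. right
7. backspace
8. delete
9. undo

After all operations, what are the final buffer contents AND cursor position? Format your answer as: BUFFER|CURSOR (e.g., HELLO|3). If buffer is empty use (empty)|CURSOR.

Answer: BAC|3

Derivation:
After op 1 (backspace): buf='BAC' cursor=0
After op 2 (backspace): buf='BAC' cursor=0
After op 3 (end): buf='BAC' cursor=3
After op 4 (home): buf='BAC' cursor=0
After op 5 (end): buf='BAC' cursor=3
After op 6 (right): buf='BAC' cursor=3
After op 7 (backspace): buf='BA' cursor=2
After op 8 (delete): buf='BA' cursor=2
After op 9 (undo): buf='BAC' cursor=3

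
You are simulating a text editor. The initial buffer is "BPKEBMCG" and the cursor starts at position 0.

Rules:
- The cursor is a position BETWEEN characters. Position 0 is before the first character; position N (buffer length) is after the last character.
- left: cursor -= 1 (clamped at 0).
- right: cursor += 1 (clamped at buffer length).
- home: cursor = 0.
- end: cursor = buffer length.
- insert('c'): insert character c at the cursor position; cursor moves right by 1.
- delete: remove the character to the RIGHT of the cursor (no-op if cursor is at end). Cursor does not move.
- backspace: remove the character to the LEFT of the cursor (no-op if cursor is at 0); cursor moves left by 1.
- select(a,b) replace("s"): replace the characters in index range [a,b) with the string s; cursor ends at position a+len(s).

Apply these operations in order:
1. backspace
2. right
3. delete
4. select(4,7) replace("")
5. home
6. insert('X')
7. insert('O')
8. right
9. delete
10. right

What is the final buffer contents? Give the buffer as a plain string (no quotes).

Answer: XOBEB

Derivation:
After op 1 (backspace): buf='BPKEBMCG' cursor=0
After op 2 (right): buf='BPKEBMCG' cursor=1
After op 3 (delete): buf='BKEBMCG' cursor=1
After op 4 (select(4,7) replace("")): buf='BKEB' cursor=4
After op 5 (home): buf='BKEB' cursor=0
After op 6 (insert('X')): buf='XBKEB' cursor=1
After op 7 (insert('O')): buf='XOBKEB' cursor=2
After op 8 (right): buf='XOBKEB' cursor=3
After op 9 (delete): buf='XOBEB' cursor=3
After op 10 (right): buf='XOBEB' cursor=4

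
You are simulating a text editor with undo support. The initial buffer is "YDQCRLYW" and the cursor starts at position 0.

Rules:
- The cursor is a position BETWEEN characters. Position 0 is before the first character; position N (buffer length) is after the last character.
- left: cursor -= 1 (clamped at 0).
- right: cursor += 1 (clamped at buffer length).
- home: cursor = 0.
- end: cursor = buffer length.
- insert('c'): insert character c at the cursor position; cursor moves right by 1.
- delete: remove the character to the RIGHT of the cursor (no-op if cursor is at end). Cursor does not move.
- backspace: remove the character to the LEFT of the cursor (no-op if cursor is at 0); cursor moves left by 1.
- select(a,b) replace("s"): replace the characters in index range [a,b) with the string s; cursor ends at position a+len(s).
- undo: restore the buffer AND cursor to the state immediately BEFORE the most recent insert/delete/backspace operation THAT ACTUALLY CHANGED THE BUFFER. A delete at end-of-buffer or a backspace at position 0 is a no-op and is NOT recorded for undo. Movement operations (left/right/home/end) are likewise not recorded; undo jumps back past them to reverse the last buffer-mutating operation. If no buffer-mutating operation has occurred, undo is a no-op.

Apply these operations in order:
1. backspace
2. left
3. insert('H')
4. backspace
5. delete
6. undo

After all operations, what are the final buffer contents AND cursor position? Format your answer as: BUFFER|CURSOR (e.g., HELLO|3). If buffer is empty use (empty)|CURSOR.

After op 1 (backspace): buf='YDQCRLYW' cursor=0
After op 2 (left): buf='YDQCRLYW' cursor=0
After op 3 (insert('H')): buf='HYDQCRLYW' cursor=1
After op 4 (backspace): buf='YDQCRLYW' cursor=0
After op 5 (delete): buf='DQCRLYW' cursor=0
After op 6 (undo): buf='YDQCRLYW' cursor=0

Answer: YDQCRLYW|0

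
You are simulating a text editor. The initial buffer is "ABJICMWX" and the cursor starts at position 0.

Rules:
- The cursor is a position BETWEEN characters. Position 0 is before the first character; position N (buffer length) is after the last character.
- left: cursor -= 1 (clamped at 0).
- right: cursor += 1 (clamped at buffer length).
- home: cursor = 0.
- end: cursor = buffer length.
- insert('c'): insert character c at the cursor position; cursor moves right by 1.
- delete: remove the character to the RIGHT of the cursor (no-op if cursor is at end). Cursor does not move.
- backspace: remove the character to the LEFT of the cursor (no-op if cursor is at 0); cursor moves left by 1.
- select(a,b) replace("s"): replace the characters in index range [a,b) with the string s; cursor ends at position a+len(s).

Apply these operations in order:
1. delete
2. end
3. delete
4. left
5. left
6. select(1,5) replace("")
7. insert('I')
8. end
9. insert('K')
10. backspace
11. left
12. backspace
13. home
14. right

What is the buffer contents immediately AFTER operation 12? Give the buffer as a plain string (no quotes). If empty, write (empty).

Answer: BIX

Derivation:
After op 1 (delete): buf='BJICMWX' cursor=0
After op 2 (end): buf='BJICMWX' cursor=7
After op 3 (delete): buf='BJICMWX' cursor=7
After op 4 (left): buf='BJICMWX' cursor=6
After op 5 (left): buf='BJICMWX' cursor=5
After op 6 (select(1,5) replace("")): buf='BWX' cursor=1
After op 7 (insert('I')): buf='BIWX' cursor=2
After op 8 (end): buf='BIWX' cursor=4
After op 9 (insert('K')): buf='BIWXK' cursor=5
After op 10 (backspace): buf='BIWX' cursor=4
After op 11 (left): buf='BIWX' cursor=3
After op 12 (backspace): buf='BIX' cursor=2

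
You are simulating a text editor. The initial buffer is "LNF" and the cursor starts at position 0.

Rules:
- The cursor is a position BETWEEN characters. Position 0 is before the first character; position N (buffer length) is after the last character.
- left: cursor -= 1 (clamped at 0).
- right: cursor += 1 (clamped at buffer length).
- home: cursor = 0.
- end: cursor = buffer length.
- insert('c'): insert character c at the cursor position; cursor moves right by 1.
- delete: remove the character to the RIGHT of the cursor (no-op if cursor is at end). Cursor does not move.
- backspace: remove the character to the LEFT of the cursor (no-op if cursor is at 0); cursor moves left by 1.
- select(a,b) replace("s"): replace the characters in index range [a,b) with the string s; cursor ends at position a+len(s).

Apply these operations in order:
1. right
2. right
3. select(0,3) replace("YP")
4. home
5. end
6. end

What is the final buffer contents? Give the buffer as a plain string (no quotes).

After op 1 (right): buf='LNF' cursor=1
After op 2 (right): buf='LNF' cursor=2
After op 3 (select(0,3) replace("YP")): buf='YP' cursor=2
After op 4 (home): buf='YP' cursor=0
After op 5 (end): buf='YP' cursor=2
After op 6 (end): buf='YP' cursor=2

Answer: YP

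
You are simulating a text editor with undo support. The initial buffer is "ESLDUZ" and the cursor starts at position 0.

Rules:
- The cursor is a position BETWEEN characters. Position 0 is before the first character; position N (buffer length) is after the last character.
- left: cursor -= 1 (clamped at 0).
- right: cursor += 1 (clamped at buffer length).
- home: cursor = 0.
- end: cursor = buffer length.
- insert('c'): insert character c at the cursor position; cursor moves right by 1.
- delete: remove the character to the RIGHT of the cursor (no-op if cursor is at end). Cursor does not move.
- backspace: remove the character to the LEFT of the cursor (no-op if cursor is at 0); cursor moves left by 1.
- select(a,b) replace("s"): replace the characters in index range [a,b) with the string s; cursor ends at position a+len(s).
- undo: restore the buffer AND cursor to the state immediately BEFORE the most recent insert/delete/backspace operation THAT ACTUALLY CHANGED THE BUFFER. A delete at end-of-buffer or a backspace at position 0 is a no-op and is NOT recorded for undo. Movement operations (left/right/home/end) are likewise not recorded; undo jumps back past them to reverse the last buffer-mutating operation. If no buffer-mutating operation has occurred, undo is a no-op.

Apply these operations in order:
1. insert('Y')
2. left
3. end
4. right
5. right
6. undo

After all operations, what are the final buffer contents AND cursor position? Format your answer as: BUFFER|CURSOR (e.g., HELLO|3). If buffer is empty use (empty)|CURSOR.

After op 1 (insert('Y')): buf='YESLDUZ' cursor=1
After op 2 (left): buf='YESLDUZ' cursor=0
After op 3 (end): buf='YESLDUZ' cursor=7
After op 4 (right): buf='YESLDUZ' cursor=7
After op 5 (right): buf='YESLDUZ' cursor=7
After op 6 (undo): buf='ESLDUZ' cursor=0

Answer: ESLDUZ|0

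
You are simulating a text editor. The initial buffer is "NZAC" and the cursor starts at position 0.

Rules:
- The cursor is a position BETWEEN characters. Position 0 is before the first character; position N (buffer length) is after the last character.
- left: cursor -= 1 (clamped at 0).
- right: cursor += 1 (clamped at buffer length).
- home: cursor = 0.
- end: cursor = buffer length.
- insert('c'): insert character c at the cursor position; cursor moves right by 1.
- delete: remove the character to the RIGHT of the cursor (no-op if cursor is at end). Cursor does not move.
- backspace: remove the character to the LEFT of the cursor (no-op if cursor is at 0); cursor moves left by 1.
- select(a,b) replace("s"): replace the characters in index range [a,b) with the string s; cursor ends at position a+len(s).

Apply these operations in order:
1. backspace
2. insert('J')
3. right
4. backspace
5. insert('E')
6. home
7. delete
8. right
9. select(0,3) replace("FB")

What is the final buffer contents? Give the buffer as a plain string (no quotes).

Answer: FBC

Derivation:
After op 1 (backspace): buf='NZAC' cursor=0
After op 2 (insert('J')): buf='JNZAC' cursor=1
After op 3 (right): buf='JNZAC' cursor=2
After op 4 (backspace): buf='JZAC' cursor=1
After op 5 (insert('E')): buf='JEZAC' cursor=2
After op 6 (home): buf='JEZAC' cursor=0
After op 7 (delete): buf='EZAC' cursor=0
After op 8 (right): buf='EZAC' cursor=1
After op 9 (select(0,3) replace("FB")): buf='FBC' cursor=2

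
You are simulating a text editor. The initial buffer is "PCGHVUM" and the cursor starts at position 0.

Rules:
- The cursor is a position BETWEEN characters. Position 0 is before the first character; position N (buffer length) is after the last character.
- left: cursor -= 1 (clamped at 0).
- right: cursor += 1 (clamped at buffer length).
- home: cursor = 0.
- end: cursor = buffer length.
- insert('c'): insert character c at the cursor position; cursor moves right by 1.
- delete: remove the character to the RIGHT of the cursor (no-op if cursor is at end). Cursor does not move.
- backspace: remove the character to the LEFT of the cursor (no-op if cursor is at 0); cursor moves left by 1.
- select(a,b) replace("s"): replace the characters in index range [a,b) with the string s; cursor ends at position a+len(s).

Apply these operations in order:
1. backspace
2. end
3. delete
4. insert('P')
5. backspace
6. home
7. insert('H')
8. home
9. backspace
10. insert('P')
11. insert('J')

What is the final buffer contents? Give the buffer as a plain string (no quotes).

Answer: PJHPCGHVUM

Derivation:
After op 1 (backspace): buf='PCGHVUM' cursor=0
After op 2 (end): buf='PCGHVUM' cursor=7
After op 3 (delete): buf='PCGHVUM' cursor=7
After op 4 (insert('P')): buf='PCGHVUMP' cursor=8
After op 5 (backspace): buf='PCGHVUM' cursor=7
After op 6 (home): buf='PCGHVUM' cursor=0
After op 7 (insert('H')): buf='HPCGHVUM' cursor=1
After op 8 (home): buf='HPCGHVUM' cursor=0
After op 9 (backspace): buf='HPCGHVUM' cursor=0
After op 10 (insert('P')): buf='PHPCGHVUM' cursor=1
After op 11 (insert('J')): buf='PJHPCGHVUM' cursor=2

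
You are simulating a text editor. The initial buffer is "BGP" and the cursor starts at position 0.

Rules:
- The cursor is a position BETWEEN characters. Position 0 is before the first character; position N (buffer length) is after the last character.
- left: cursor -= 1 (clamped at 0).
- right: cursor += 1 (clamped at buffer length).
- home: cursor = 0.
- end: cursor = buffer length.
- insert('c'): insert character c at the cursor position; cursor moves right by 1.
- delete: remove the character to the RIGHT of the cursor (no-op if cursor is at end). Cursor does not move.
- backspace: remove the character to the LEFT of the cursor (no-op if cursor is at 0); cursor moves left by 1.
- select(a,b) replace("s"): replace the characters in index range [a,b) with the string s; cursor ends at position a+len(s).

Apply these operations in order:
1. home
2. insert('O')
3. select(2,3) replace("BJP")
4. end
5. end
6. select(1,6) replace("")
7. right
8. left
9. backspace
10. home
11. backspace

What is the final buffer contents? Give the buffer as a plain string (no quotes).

After op 1 (home): buf='BGP' cursor=0
After op 2 (insert('O')): buf='OBGP' cursor=1
After op 3 (select(2,3) replace("BJP")): buf='OBBJPP' cursor=5
After op 4 (end): buf='OBBJPP' cursor=6
After op 5 (end): buf='OBBJPP' cursor=6
After op 6 (select(1,6) replace("")): buf='O' cursor=1
After op 7 (right): buf='O' cursor=1
After op 8 (left): buf='O' cursor=0
After op 9 (backspace): buf='O' cursor=0
After op 10 (home): buf='O' cursor=0
After op 11 (backspace): buf='O' cursor=0

Answer: O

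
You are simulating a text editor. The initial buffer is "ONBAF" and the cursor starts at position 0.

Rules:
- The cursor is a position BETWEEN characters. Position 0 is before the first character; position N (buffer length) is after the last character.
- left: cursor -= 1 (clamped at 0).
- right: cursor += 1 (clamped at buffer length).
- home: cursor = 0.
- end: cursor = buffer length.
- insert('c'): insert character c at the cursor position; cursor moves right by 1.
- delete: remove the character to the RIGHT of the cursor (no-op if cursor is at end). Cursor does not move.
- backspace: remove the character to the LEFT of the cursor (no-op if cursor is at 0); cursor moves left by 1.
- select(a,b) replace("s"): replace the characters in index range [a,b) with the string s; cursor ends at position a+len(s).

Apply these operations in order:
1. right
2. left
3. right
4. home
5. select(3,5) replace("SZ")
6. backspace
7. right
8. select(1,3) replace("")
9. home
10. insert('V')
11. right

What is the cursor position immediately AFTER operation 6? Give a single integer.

After op 1 (right): buf='ONBAF' cursor=1
After op 2 (left): buf='ONBAF' cursor=0
After op 3 (right): buf='ONBAF' cursor=1
After op 4 (home): buf='ONBAF' cursor=0
After op 5 (select(3,5) replace("SZ")): buf='ONBSZ' cursor=5
After op 6 (backspace): buf='ONBS' cursor=4

Answer: 4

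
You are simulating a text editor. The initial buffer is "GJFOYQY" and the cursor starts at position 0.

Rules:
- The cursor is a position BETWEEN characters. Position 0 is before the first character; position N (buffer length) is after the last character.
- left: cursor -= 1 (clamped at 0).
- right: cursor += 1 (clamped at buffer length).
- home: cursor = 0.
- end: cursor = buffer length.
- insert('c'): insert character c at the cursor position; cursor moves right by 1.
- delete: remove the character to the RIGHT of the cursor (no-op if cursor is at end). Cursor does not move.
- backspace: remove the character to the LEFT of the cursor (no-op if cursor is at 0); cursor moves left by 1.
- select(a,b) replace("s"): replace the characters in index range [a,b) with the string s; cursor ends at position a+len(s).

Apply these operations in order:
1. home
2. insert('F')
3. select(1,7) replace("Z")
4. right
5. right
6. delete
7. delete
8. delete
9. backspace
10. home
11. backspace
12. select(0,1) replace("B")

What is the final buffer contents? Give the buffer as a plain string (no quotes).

After op 1 (home): buf='GJFOYQY' cursor=0
After op 2 (insert('F')): buf='FGJFOYQY' cursor=1
After op 3 (select(1,7) replace("Z")): buf='FZY' cursor=2
After op 4 (right): buf='FZY' cursor=3
After op 5 (right): buf='FZY' cursor=3
After op 6 (delete): buf='FZY' cursor=3
After op 7 (delete): buf='FZY' cursor=3
After op 8 (delete): buf='FZY' cursor=3
After op 9 (backspace): buf='FZ' cursor=2
After op 10 (home): buf='FZ' cursor=0
After op 11 (backspace): buf='FZ' cursor=0
After op 12 (select(0,1) replace("B")): buf='BZ' cursor=1

Answer: BZ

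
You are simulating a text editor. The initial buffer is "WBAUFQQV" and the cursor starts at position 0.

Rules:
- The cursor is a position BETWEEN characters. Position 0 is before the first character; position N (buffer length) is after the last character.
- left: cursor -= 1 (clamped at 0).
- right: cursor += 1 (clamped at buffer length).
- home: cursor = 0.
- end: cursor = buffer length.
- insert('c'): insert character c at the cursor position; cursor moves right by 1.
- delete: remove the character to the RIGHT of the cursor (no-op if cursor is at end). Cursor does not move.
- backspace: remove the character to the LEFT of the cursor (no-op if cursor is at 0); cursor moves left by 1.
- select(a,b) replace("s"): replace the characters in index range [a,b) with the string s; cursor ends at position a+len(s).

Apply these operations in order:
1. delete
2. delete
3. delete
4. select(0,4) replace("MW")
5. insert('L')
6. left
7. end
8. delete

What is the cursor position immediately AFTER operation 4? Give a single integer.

Answer: 2

Derivation:
After op 1 (delete): buf='BAUFQQV' cursor=0
After op 2 (delete): buf='AUFQQV' cursor=0
After op 3 (delete): buf='UFQQV' cursor=0
After op 4 (select(0,4) replace("MW")): buf='MWV' cursor=2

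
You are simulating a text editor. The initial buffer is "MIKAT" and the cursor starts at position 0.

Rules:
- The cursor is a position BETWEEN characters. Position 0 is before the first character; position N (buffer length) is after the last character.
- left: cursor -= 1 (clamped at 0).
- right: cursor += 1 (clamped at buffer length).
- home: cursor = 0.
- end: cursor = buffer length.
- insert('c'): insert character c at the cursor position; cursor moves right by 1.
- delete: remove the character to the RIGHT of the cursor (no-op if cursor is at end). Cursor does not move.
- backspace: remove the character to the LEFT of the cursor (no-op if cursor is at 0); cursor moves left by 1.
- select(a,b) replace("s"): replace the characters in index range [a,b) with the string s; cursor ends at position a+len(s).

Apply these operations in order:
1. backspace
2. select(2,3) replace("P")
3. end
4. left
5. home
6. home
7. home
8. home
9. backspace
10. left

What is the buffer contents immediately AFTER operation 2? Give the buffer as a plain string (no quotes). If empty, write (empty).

Answer: MIPAT

Derivation:
After op 1 (backspace): buf='MIKAT' cursor=0
After op 2 (select(2,3) replace("P")): buf='MIPAT' cursor=3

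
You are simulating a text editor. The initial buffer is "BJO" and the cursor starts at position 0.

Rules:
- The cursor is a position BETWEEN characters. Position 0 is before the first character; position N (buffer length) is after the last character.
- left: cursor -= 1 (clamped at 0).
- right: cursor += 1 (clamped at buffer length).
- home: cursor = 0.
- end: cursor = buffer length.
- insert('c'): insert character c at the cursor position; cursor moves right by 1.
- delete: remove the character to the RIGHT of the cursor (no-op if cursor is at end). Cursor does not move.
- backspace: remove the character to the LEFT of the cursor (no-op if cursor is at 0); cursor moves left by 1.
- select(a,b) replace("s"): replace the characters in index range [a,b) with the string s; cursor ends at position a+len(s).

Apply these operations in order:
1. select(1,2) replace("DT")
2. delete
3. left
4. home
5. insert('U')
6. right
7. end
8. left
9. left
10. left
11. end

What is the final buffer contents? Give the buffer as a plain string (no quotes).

After op 1 (select(1,2) replace("DT")): buf='BDTO' cursor=3
After op 2 (delete): buf='BDT' cursor=3
After op 3 (left): buf='BDT' cursor=2
After op 4 (home): buf='BDT' cursor=0
After op 5 (insert('U')): buf='UBDT' cursor=1
After op 6 (right): buf='UBDT' cursor=2
After op 7 (end): buf='UBDT' cursor=4
After op 8 (left): buf='UBDT' cursor=3
After op 9 (left): buf='UBDT' cursor=2
After op 10 (left): buf='UBDT' cursor=1
After op 11 (end): buf='UBDT' cursor=4

Answer: UBDT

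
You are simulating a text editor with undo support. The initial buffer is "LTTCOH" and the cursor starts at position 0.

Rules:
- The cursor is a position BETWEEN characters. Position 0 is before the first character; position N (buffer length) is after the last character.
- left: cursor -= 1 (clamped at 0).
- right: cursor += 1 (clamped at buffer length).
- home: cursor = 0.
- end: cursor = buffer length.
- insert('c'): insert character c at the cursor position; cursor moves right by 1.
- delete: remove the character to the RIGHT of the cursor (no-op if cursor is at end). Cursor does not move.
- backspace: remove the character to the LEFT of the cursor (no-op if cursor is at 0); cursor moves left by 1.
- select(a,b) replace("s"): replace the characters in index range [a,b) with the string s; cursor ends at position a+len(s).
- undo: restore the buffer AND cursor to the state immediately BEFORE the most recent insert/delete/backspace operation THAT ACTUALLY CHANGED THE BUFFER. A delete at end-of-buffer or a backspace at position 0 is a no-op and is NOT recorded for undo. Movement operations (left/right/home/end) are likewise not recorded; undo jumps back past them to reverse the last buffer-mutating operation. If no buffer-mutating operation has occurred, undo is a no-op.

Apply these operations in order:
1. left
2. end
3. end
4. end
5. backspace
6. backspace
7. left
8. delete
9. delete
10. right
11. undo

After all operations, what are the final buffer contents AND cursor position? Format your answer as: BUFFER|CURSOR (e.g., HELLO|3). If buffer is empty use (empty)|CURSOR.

Answer: LTTC|3

Derivation:
After op 1 (left): buf='LTTCOH' cursor=0
After op 2 (end): buf='LTTCOH' cursor=6
After op 3 (end): buf='LTTCOH' cursor=6
After op 4 (end): buf='LTTCOH' cursor=6
After op 5 (backspace): buf='LTTCO' cursor=5
After op 6 (backspace): buf='LTTC' cursor=4
After op 7 (left): buf='LTTC' cursor=3
After op 8 (delete): buf='LTT' cursor=3
After op 9 (delete): buf='LTT' cursor=3
After op 10 (right): buf='LTT' cursor=3
After op 11 (undo): buf='LTTC' cursor=3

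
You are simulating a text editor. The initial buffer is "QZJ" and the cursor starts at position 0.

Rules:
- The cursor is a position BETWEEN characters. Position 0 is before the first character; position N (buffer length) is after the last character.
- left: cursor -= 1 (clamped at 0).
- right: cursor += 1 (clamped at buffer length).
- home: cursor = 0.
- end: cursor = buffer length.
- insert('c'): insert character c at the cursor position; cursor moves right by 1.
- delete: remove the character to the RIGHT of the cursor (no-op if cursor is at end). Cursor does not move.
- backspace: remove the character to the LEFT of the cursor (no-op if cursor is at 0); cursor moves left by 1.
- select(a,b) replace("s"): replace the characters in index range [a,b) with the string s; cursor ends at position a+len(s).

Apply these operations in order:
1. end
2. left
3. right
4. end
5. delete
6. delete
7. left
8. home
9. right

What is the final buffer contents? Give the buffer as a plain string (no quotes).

Answer: QZJ

Derivation:
After op 1 (end): buf='QZJ' cursor=3
After op 2 (left): buf='QZJ' cursor=2
After op 3 (right): buf='QZJ' cursor=3
After op 4 (end): buf='QZJ' cursor=3
After op 5 (delete): buf='QZJ' cursor=3
After op 6 (delete): buf='QZJ' cursor=3
After op 7 (left): buf='QZJ' cursor=2
After op 8 (home): buf='QZJ' cursor=0
After op 9 (right): buf='QZJ' cursor=1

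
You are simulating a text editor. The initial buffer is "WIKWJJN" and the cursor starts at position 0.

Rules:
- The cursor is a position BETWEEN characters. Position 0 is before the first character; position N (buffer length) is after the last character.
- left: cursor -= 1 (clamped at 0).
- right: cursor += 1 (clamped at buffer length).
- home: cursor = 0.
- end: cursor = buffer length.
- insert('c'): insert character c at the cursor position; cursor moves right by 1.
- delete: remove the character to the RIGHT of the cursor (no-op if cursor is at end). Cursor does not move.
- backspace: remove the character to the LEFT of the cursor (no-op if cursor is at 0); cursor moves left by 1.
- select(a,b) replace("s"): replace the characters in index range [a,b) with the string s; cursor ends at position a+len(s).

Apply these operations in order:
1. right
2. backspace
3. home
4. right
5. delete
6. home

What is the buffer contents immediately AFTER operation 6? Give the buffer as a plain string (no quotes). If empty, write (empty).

After op 1 (right): buf='WIKWJJN' cursor=1
After op 2 (backspace): buf='IKWJJN' cursor=0
After op 3 (home): buf='IKWJJN' cursor=0
After op 4 (right): buf='IKWJJN' cursor=1
After op 5 (delete): buf='IWJJN' cursor=1
After op 6 (home): buf='IWJJN' cursor=0

Answer: IWJJN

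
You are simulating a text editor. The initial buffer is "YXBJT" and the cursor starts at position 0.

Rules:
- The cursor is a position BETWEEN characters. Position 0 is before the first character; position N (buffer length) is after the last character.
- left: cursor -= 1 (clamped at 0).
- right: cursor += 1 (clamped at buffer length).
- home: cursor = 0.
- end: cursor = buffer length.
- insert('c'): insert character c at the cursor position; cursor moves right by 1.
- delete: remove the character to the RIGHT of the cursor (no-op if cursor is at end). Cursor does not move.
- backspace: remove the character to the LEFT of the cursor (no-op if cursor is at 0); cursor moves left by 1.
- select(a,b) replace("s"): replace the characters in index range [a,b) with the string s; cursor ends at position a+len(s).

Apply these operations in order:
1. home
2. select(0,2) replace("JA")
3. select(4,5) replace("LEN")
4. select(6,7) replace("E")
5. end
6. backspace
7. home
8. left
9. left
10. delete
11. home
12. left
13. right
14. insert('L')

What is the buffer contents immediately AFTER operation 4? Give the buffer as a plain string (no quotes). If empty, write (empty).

Answer: JABJLEE

Derivation:
After op 1 (home): buf='YXBJT' cursor=0
After op 2 (select(0,2) replace("JA")): buf='JABJT' cursor=2
After op 3 (select(4,5) replace("LEN")): buf='JABJLEN' cursor=7
After op 4 (select(6,7) replace("E")): buf='JABJLEE' cursor=7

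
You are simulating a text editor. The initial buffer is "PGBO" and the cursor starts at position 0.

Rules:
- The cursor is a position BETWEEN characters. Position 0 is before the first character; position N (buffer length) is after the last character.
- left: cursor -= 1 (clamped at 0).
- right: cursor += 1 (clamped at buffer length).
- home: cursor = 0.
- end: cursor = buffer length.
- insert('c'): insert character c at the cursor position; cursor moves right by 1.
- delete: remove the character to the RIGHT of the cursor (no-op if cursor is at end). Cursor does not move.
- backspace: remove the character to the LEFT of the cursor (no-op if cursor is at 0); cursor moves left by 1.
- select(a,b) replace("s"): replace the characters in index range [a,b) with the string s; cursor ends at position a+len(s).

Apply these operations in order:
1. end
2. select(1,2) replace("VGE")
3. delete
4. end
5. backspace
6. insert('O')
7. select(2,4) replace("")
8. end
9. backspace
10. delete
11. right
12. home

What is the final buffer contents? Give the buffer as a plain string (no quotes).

Answer: PV

Derivation:
After op 1 (end): buf='PGBO' cursor=4
After op 2 (select(1,2) replace("VGE")): buf='PVGEBO' cursor=4
After op 3 (delete): buf='PVGEO' cursor=4
After op 4 (end): buf='PVGEO' cursor=5
After op 5 (backspace): buf='PVGE' cursor=4
After op 6 (insert('O')): buf='PVGEO' cursor=5
After op 7 (select(2,4) replace("")): buf='PVO' cursor=2
After op 8 (end): buf='PVO' cursor=3
After op 9 (backspace): buf='PV' cursor=2
After op 10 (delete): buf='PV' cursor=2
After op 11 (right): buf='PV' cursor=2
After op 12 (home): buf='PV' cursor=0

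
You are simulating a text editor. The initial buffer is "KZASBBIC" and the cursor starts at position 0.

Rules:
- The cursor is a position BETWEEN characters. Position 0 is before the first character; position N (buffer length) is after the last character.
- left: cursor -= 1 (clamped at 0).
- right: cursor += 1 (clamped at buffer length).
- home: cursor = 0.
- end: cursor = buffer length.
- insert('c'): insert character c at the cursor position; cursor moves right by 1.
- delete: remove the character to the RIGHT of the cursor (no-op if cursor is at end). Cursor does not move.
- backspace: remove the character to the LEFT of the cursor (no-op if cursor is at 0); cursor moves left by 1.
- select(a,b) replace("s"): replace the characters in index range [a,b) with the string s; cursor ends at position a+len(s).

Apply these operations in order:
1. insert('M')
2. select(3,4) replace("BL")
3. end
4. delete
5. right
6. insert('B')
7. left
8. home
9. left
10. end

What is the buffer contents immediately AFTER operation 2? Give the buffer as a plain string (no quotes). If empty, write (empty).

Answer: MKZBLSBBIC

Derivation:
After op 1 (insert('M')): buf='MKZASBBIC' cursor=1
After op 2 (select(3,4) replace("BL")): buf='MKZBLSBBIC' cursor=5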